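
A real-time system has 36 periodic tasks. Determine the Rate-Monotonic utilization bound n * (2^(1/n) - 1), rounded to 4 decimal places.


Compute 2^(1/36) = 1.0194406437
Subtract 1: 1.0194406437 - 1 = 0.0194406437
Multiply by n: 36 * 0.0194406437 = 0.6998631732
Round to 4 dp: 0.6999

0.6999


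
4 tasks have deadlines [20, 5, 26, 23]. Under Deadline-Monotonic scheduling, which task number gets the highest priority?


Sort tasks by relative deadline (ascending):
  Task 2: deadline = 5
  Task 1: deadline = 20
  Task 4: deadline = 23
  Task 3: deadline = 26
Priority order (highest first): [2, 1, 4, 3]
Highest priority task = 2

2


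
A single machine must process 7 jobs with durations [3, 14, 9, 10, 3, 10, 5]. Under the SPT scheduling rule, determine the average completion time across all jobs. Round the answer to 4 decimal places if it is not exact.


Sort jobs by processing time (SPT order): [3, 3, 5, 9, 10, 10, 14]
Compute completion times sequentially:
  Job 1: processing = 3, completes at 3
  Job 2: processing = 3, completes at 6
  Job 3: processing = 5, completes at 11
  Job 4: processing = 9, completes at 20
  Job 5: processing = 10, completes at 30
  Job 6: processing = 10, completes at 40
  Job 7: processing = 14, completes at 54
Sum of completion times = 164
Average completion time = 164/7 = 23.4286

23.4286


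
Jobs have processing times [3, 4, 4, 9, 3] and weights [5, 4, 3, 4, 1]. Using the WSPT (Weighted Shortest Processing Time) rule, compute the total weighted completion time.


Compute p/w ratios and sort ascending (WSPT): [(3, 5), (4, 4), (4, 3), (9, 4), (3, 1)]
Compute weighted completion times:
  Job (p=3,w=5): C=3, w*C=5*3=15
  Job (p=4,w=4): C=7, w*C=4*7=28
  Job (p=4,w=3): C=11, w*C=3*11=33
  Job (p=9,w=4): C=20, w*C=4*20=80
  Job (p=3,w=1): C=23, w*C=1*23=23
Total weighted completion time = 179

179


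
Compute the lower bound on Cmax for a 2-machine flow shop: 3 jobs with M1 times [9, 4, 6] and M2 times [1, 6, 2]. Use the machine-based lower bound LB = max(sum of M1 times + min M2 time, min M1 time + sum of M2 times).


LB1 = sum(M1 times) + min(M2 times) = 19 + 1 = 20
LB2 = min(M1 times) + sum(M2 times) = 4 + 9 = 13
Lower bound = max(LB1, LB2) = max(20, 13) = 20

20


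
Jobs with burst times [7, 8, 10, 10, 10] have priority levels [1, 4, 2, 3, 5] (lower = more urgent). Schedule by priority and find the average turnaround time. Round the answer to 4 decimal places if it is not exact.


Sort by priority (ascending = highest first):
Order: [(1, 7), (2, 10), (3, 10), (4, 8), (5, 10)]
Completion times:
  Priority 1, burst=7, C=7
  Priority 2, burst=10, C=17
  Priority 3, burst=10, C=27
  Priority 4, burst=8, C=35
  Priority 5, burst=10, C=45
Average turnaround = 131/5 = 26.2

26.2


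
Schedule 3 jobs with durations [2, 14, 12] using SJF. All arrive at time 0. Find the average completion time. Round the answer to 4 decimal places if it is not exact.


SJF order (ascending): [2, 12, 14]
Completion times:
  Job 1: burst=2, C=2
  Job 2: burst=12, C=14
  Job 3: burst=14, C=28
Average completion = 44/3 = 14.6667

14.6667


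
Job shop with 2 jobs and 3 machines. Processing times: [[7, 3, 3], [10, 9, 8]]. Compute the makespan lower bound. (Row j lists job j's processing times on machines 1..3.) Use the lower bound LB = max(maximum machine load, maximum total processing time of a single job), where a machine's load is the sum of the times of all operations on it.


Machine loads:
  Machine 1: 7 + 10 = 17
  Machine 2: 3 + 9 = 12
  Machine 3: 3 + 8 = 11
Max machine load = 17
Job totals:
  Job 1: 13
  Job 2: 27
Max job total = 27
Lower bound = max(17, 27) = 27

27


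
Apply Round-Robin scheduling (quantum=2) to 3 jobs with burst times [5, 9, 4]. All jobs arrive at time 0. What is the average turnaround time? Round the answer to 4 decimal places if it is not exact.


Time quantum = 2
Execution trace:
  J1 runs 2 units, time = 2
  J2 runs 2 units, time = 4
  J3 runs 2 units, time = 6
  J1 runs 2 units, time = 8
  J2 runs 2 units, time = 10
  J3 runs 2 units, time = 12
  J1 runs 1 units, time = 13
  J2 runs 2 units, time = 15
  J2 runs 2 units, time = 17
  J2 runs 1 units, time = 18
Finish times: [13, 18, 12]
Average turnaround = 43/3 = 14.3333

14.3333


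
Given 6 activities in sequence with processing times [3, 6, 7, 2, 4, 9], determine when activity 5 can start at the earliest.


Activity 5 starts after activities 1 through 4 complete.
Predecessor durations: [3, 6, 7, 2]
ES = 3 + 6 + 7 + 2 = 18

18


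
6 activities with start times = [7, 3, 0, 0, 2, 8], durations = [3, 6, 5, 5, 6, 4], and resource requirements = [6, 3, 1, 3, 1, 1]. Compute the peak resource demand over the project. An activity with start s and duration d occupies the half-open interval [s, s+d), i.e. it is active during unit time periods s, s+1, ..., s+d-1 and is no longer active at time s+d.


Each activity i is active on [start_i, start_i + duration_i).
Compute total resource usage per time slot:
  t=0: active resources = [1, 3], total = 4
  t=1: active resources = [1, 3], total = 4
  t=2: active resources = [1, 3, 1], total = 5
  t=3: active resources = [3, 1, 3, 1], total = 8
  t=4: active resources = [3, 1, 3, 1], total = 8
  t=5: active resources = [3, 1], total = 4
  t=6: active resources = [3, 1], total = 4
  t=7: active resources = [6, 3, 1], total = 10
  t=8: active resources = [6, 3, 1], total = 10
  t=9: active resources = [6, 1], total = 7
  t=10: active resources = [1], total = 1
  t=11: active resources = [1], total = 1
Peak resource demand = 10

10


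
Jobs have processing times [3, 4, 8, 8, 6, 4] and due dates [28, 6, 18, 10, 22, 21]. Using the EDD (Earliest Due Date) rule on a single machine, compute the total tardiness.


Sort by due date (EDD order): [(4, 6), (8, 10), (8, 18), (4, 21), (6, 22), (3, 28)]
Compute completion times and tardiness:
  Job 1: p=4, d=6, C=4, tardiness=max(0,4-6)=0
  Job 2: p=8, d=10, C=12, tardiness=max(0,12-10)=2
  Job 3: p=8, d=18, C=20, tardiness=max(0,20-18)=2
  Job 4: p=4, d=21, C=24, tardiness=max(0,24-21)=3
  Job 5: p=6, d=22, C=30, tardiness=max(0,30-22)=8
  Job 6: p=3, d=28, C=33, tardiness=max(0,33-28)=5
Total tardiness = 20

20


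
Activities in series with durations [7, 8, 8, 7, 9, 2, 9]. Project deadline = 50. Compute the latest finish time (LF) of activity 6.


LF(activity 6) = deadline - sum of successor durations
Successors: activities 7 through 7 with durations [9]
Sum of successor durations = 9
LF = 50 - 9 = 41

41


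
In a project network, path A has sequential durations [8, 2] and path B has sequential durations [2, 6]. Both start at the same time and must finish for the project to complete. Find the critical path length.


Path A total = 8 + 2 = 10
Path B total = 2 + 6 = 8
Critical path = longest path = max(10, 8) = 10

10


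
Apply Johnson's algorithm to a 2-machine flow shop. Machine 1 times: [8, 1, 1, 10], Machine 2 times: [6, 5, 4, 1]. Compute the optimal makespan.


Apply Johnson's rule:
  Group 1 (a <= b): [(2, 1, 5), (3, 1, 4)]
  Group 2 (a > b): [(1, 8, 6), (4, 10, 1)]
Optimal job order: [2, 3, 1, 4]
Schedule:
  Job 2: M1 done at 1, M2 done at 6
  Job 3: M1 done at 2, M2 done at 10
  Job 1: M1 done at 10, M2 done at 16
  Job 4: M1 done at 20, M2 done at 21
Makespan = 21

21


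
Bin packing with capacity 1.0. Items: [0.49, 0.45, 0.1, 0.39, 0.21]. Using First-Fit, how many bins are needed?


Place items sequentially using First-Fit:
  Item 0.49 -> new Bin 1
  Item 0.45 -> Bin 1 (now 0.94)
  Item 0.1 -> new Bin 2
  Item 0.39 -> Bin 2 (now 0.49)
  Item 0.21 -> Bin 2 (now 0.7)
Total bins used = 2

2


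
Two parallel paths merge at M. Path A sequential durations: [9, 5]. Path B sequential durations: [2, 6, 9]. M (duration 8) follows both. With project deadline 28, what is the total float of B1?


Forward pass: ES(B1) = sum of predecessors on chain B = 0
EF = ES + duration = 0 + 2 = 2
Backward pass: LF(M) = deadline = 28; LS(M) = 28 - 8 = 20
LF(B1) = LS(M) - sum(successors on chain B) = 20 - 15 = 5
LS = LF - duration = 5 - 2 = 3
Total float = LS - ES = 3 - 0 = 3

3


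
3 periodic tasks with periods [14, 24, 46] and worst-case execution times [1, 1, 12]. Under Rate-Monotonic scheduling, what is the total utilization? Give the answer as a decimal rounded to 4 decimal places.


Compute individual utilizations (exact fractions):
  Task 1: C/T = 1/14 (approx. 0.0714)
  Task 2: C/T = 1/24 (approx. 0.0417)
  Task 3: C/T = 12/46 = 6/23 (approx. 0.2609)
Total utilization U = 1/14 + 1/24 + 6/23 = 1445/3864
Rounded to 4 decimal places: U = 0.3740
RM (Liu & Layland) bound for 3 tasks = 0.779763; compare with U = 1445/3864 (approx. 0.373965)
U <= bound, so schedulable by RM sufficient condition.

0.3740


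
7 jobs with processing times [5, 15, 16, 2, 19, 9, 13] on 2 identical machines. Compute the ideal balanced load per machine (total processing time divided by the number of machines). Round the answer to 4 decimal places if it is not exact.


Total processing time = 5 + 15 + 16 + 2 + 19 + 9 + 13 = 79
Number of machines = 2
Ideal balanced load = 79 / 2 = 39.5

39.5


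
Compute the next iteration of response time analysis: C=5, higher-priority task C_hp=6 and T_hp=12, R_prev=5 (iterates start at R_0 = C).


R_next = C + ceil(R_prev / T_hp) * C_hp
ceil(5 / 12) = ceil(0.4167) = 1
Interference = 1 * 6 = 6
R_next = 5 + 6 = 11

11


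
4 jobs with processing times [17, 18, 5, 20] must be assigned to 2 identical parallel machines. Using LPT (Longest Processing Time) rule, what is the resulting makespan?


Sort jobs in decreasing order (LPT): [20, 18, 17, 5]
Assign each job to the least loaded machine:
  Machine 1: jobs [20, 5], load = 25
  Machine 2: jobs [18, 17], load = 35
Makespan = max load = 35

35


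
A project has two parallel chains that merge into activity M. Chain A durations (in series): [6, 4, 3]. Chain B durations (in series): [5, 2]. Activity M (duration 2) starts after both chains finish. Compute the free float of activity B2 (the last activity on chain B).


ES(B2) = sum of predecessors on chain B = 5
EF(B2) = ES + duration = 5 + 2 = 7
Successor of B2 is M. ES(M) = max(sum(A), sum(B)) = max(13, 7) = 13
Free float = ES(successor) - EF(current) = 13 - 7 = 6

6


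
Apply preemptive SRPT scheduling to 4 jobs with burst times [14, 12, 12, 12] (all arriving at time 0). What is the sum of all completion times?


Since all jobs arrive at t=0, SRPT equals SPT ordering.
SPT order: [12, 12, 12, 14]
Completion times:
  Job 1: p=12, C=12
  Job 2: p=12, C=24
  Job 3: p=12, C=36
  Job 4: p=14, C=50
Total completion time = 12 + 24 + 36 + 50 = 122

122


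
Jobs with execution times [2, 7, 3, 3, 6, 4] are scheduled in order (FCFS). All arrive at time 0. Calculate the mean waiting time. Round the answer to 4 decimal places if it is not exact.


FCFS order (as given): [2, 7, 3, 3, 6, 4]
Waiting times:
  Job 1: wait = 0
  Job 2: wait = 2
  Job 3: wait = 9
  Job 4: wait = 12
  Job 5: wait = 15
  Job 6: wait = 21
Sum of waiting times = 59
Average waiting time = 59/6 = 9.8333

9.8333


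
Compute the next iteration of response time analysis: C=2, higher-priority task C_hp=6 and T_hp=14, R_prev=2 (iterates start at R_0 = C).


R_next = C + ceil(R_prev / T_hp) * C_hp
ceil(2 / 14) = ceil(0.1429) = 1
Interference = 1 * 6 = 6
R_next = 2 + 6 = 8

8


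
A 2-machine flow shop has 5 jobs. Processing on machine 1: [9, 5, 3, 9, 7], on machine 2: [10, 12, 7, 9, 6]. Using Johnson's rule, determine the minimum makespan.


Apply Johnson's rule:
  Group 1 (a <= b): [(3, 3, 7), (2, 5, 12), (1, 9, 10), (4, 9, 9)]
  Group 2 (a > b): [(5, 7, 6)]
Optimal job order: [3, 2, 1, 4, 5]
Schedule:
  Job 3: M1 done at 3, M2 done at 10
  Job 2: M1 done at 8, M2 done at 22
  Job 1: M1 done at 17, M2 done at 32
  Job 4: M1 done at 26, M2 done at 41
  Job 5: M1 done at 33, M2 done at 47
Makespan = 47

47


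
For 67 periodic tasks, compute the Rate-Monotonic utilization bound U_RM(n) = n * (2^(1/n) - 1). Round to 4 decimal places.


Compute 2^(1/67) = 1.0103991798
Subtract 1: 1.0103991798 - 1 = 0.0103991798
Multiply by n: 67 * 0.0103991798 = 0.6967450466
Round to 4 dp: 0.6967

0.6967


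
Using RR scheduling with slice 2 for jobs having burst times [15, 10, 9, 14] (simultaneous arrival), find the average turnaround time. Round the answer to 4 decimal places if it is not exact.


Time quantum = 2
Execution trace:
  J1 runs 2 units, time = 2
  J2 runs 2 units, time = 4
  J3 runs 2 units, time = 6
  J4 runs 2 units, time = 8
  J1 runs 2 units, time = 10
  J2 runs 2 units, time = 12
  J3 runs 2 units, time = 14
  J4 runs 2 units, time = 16
  J1 runs 2 units, time = 18
  J2 runs 2 units, time = 20
  J3 runs 2 units, time = 22
  J4 runs 2 units, time = 24
  J1 runs 2 units, time = 26
  J2 runs 2 units, time = 28
  J3 runs 2 units, time = 30
  J4 runs 2 units, time = 32
  J1 runs 2 units, time = 34
  J2 runs 2 units, time = 36
  J3 runs 1 units, time = 37
  J4 runs 2 units, time = 39
  J1 runs 2 units, time = 41
  J4 runs 2 units, time = 43
  J1 runs 2 units, time = 45
  J4 runs 2 units, time = 47
  J1 runs 1 units, time = 48
Finish times: [48, 36, 37, 47]
Average turnaround = 168/4 = 42.0

42.0


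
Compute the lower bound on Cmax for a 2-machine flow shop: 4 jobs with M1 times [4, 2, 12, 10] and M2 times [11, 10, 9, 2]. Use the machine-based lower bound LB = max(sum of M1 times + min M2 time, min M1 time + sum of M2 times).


LB1 = sum(M1 times) + min(M2 times) = 28 + 2 = 30
LB2 = min(M1 times) + sum(M2 times) = 2 + 32 = 34
Lower bound = max(LB1, LB2) = max(30, 34) = 34

34


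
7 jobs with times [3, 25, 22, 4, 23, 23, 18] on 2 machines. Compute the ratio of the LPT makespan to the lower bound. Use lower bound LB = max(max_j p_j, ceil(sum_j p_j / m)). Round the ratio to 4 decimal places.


LPT order: [25, 23, 23, 22, 18, 4, 3]
Machine loads after assignment: [54, 64]
LPT makespan = 64
Lower bound = max(max_job, ceil(total/2)) = max(25, 59) = 59
Ratio = 64 / 59 = 1.0847

1.0847


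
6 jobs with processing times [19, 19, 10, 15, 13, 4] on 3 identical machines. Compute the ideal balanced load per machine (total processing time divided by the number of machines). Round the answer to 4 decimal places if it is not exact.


Total processing time = 19 + 19 + 10 + 15 + 13 + 4 = 80
Number of machines = 3
Ideal balanced load = 80 / 3 = 26.6667

26.6667


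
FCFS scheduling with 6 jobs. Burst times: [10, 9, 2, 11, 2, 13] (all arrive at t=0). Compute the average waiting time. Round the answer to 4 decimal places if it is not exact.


FCFS order (as given): [10, 9, 2, 11, 2, 13]
Waiting times:
  Job 1: wait = 0
  Job 2: wait = 10
  Job 3: wait = 19
  Job 4: wait = 21
  Job 5: wait = 32
  Job 6: wait = 34
Sum of waiting times = 116
Average waiting time = 116/6 = 19.3333

19.3333


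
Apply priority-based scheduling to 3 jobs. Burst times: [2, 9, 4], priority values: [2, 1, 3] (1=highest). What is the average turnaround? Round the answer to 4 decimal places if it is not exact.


Sort by priority (ascending = highest first):
Order: [(1, 9), (2, 2), (3, 4)]
Completion times:
  Priority 1, burst=9, C=9
  Priority 2, burst=2, C=11
  Priority 3, burst=4, C=15
Average turnaround = 35/3 = 11.6667

11.6667


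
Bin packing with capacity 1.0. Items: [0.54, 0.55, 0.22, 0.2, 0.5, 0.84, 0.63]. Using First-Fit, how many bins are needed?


Place items sequentially using First-Fit:
  Item 0.54 -> new Bin 1
  Item 0.55 -> new Bin 2
  Item 0.22 -> Bin 1 (now 0.76)
  Item 0.2 -> Bin 1 (now 0.96)
  Item 0.5 -> new Bin 3
  Item 0.84 -> new Bin 4
  Item 0.63 -> new Bin 5
Total bins used = 5

5


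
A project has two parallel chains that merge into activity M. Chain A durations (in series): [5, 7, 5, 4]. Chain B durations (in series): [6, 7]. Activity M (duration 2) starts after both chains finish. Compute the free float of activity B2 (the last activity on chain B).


ES(B2) = sum of predecessors on chain B = 6
EF(B2) = ES + duration = 6 + 7 = 13
Successor of B2 is M. ES(M) = max(sum(A), sum(B)) = max(21, 13) = 21
Free float = ES(successor) - EF(current) = 21 - 13 = 8

8


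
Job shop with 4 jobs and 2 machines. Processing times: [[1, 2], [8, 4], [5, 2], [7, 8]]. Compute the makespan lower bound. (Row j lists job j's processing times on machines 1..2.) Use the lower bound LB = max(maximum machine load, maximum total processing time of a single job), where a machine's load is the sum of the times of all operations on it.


Machine loads:
  Machine 1: 1 + 8 + 5 + 7 = 21
  Machine 2: 2 + 4 + 2 + 8 = 16
Max machine load = 21
Job totals:
  Job 1: 3
  Job 2: 12
  Job 3: 7
  Job 4: 15
Max job total = 15
Lower bound = max(21, 15) = 21

21


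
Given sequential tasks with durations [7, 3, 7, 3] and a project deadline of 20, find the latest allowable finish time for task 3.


LF(activity 3) = deadline - sum of successor durations
Successors: activities 4 through 4 with durations [3]
Sum of successor durations = 3
LF = 20 - 3 = 17

17


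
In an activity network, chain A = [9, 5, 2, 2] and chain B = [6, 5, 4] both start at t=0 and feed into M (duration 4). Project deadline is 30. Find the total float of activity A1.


Forward pass: ES(A1) = sum of predecessors on chain A = 0
EF = ES + duration = 0 + 9 = 9
Backward pass: LF(M) = deadline = 30; LS(M) = 30 - 4 = 26
LF(A1) = LS(M) - sum(successors on chain A) = 26 - 9 = 17
LS = LF - duration = 17 - 9 = 8
Total float = LS - ES = 8 - 0 = 8

8


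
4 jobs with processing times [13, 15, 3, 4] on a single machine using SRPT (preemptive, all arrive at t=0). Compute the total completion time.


Since all jobs arrive at t=0, SRPT equals SPT ordering.
SPT order: [3, 4, 13, 15]
Completion times:
  Job 1: p=3, C=3
  Job 2: p=4, C=7
  Job 3: p=13, C=20
  Job 4: p=15, C=35
Total completion time = 3 + 7 + 20 + 35 = 65

65


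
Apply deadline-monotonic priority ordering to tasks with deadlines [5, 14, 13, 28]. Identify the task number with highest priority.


Sort tasks by relative deadline (ascending):
  Task 1: deadline = 5
  Task 3: deadline = 13
  Task 2: deadline = 14
  Task 4: deadline = 28
Priority order (highest first): [1, 3, 2, 4]
Highest priority task = 1

1


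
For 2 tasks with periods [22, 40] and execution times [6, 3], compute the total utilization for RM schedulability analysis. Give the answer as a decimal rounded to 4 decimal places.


Compute individual utilizations (exact fractions):
  Task 1: C/T = 6/22 = 3/11 (approx. 0.2727)
  Task 2: C/T = 3/40 (approx. 0.075)
Total utilization U = 3/11 + 3/40 = 153/440
Rounded to 4 decimal places: U = 0.3477
RM (Liu & Layland) bound for 2 tasks = 0.828427; compare with U = 153/440 (approx. 0.347727)
U <= bound, so schedulable by RM sufficient condition.

0.3477


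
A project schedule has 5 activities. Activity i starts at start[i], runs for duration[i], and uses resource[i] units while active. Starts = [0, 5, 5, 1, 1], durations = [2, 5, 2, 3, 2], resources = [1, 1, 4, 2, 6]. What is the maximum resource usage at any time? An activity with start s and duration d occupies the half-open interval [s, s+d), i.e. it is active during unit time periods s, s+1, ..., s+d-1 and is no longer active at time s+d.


Each activity i is active on [start_i, start_i + duration_i).
Compute total resource usage per time slot:
  t=0: active resources = [1], total = 1
  t=1: active resources = [1, 2, 6], total = 9
  t=2: active resources = [2, 6], total = 8
  t=3: active resources = [2], total = 2
  t=4: active resources = [], total = 0
  t=5: active resources = [1, 4], total = 5
  t=6: active resources = [1, 4], total = 5
  t=7: active resources = [1], total = 1
  t=8: active resources = [1], total = 1
  t=9: active resources = [1], total = 1
Peak resource demand = 9

9


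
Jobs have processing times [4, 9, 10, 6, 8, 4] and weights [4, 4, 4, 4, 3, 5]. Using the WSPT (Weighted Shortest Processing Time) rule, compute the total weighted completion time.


Compute p/w ratios and sort ascending (WSPT): [(4, 5), (4, 4), (6, 4), (9, 4), (10, 4), (8, 3)]
Compute weighted completion times:
  Job (p=4,w=5): C=4, w*C=5*4=20
  Job (p=4,w=4): C=8, w*C=4*8=32
  Job (p=6,w=4): C=14, w*C=4*14=56
  Job (p=9,w=4): C=23, w*C=4*23=92
  Job (p=10,w=4): C=33, w*C=4*33=132
  Job (p=8,w=3): C=41, w*C=3*41=123
Total weighted completion time = 455

455


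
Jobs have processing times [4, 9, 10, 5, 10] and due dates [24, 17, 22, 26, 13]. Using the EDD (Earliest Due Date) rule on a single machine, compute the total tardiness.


Sort by due date (EDD order): [(10, 13), (9, 17), (10, 22), (4, 24), (5, 26)]
Compute completion times and tardiness:
  Job 1: p=10, d=13, C=10, tardiness=max(0,10-13)=0
  Job 2: p=9, d=17, C=19, tardiness=max(0,19-17)=2
  Job 3: p=10, d=22, C=29, tardiness=max(0,29-22)=7
  Job 4: p=4, d=24, C=33, tardiness=max(0,33-24)=9
  Job 5: p=5, d=26, C=38, tardiness=max(0,38-26)=12
Total tardiness = 30

30


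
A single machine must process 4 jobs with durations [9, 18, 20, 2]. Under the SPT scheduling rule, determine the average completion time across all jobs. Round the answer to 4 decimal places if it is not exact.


Sort jobs by processing time (SPT order): [2, 9, 18, 20]
Compute completion times sequentially:
  Job 1: processing = 2, completes at 2
  Job 2: processing = 9, completes at 11
  Job 3: processing = 18, completes at 29
  Job 4: processing = 20, completes at 49
Sum of completion times = 91
Average completion time = 91/4 = 22.75

22.75


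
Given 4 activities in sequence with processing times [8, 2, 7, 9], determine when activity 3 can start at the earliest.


Activity 3 starts after activities 1 through 2 complete.
Predecessor durations: [8, 2]
ES = 8 + 2 = 10

10


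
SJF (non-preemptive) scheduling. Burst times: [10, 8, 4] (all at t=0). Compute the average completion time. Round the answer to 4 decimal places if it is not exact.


SJF order (ascending): [4, 8, 10]
Completion times:
  Job 1: burst=4, C=4
  Job 2: burst=8, C=12
  Job 3: burst=10, C=22
Average completion = 38/3 = 12.6667

12.6667


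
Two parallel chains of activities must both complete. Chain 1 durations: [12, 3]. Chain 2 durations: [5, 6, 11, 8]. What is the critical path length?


Path A total = 12 + 3 = 15
Path B total = 5 + 6 + 11 + 8 = 30
Critical path = longest path = max(15, 30) = 30

30


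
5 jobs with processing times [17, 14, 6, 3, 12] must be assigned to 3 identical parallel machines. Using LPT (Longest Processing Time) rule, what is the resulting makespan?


Sort jobs in decreasing order (LPT): [17, 14, 12, 6, 3]
Assign each job to the least loaded machine:
  Machine 1: jobs [17], load = 17
  Machine 2: jobs [14, 3], load = 17
  Machine 3: jobs [12, 6], load = 18
Makespan = max load = 18

18


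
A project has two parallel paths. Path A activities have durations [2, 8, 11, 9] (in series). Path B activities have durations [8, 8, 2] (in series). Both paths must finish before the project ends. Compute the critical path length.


Path A total = 2 + 8 + 11 + 9 = 30
Path B total = 8 + 8 + 2 = 18
Critical path = longest path = max(30, 18) = 30

30


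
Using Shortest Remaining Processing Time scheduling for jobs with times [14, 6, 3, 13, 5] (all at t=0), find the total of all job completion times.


Since all jobs arrive at t=0, SRPT equals SPT ordering.
SPT order: [3, 5, 6, 13, 14]
Completion times:
  Job 1: p=3, C=3
  Job 2: p=5, C=8
  Job 3: p=6, C=14
  Job 4: p=13, C=27
  Job 5: p=14, C=41
Total completion time = 3 + 8 + 14 + 27 + 41 = 93

93


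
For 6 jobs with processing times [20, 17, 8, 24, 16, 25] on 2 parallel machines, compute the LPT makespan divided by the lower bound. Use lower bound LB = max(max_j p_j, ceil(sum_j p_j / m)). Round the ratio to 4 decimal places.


LPT order: [25, 24, 20, 17, 16, 8]
Machine loads after assignment: [58, 52]
LPT makespan = 58
Lower bound = max(max_job, ceil(total/2)) = max(25, 55) = 55
Ratio = 58 / 55 = 1.0545

1.0545


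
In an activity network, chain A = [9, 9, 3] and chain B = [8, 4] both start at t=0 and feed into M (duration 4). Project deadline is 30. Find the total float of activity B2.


Forward pass: ES(B2) = sum of predecessors on chain B = 8
EF = ES + duration = 8 + 4 = 12
Backward pass: LF(M) = deadline = 30; LS(M) = 30 - 4 = 26
LF(B2) = LS(M) - sum(successors on chain B) = 26 - 0 = 26
LS = LF - duration = 26 - 4 = 22
Total float = LS - ES = 22 - 8 = 14

14


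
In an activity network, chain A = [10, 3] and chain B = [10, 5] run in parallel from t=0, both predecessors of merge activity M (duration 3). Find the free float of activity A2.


ES(A2) = sum of predecessors on chain A = 10
EF(A2) = ES + duration = 10 + 3 = 13
Successor of A2 is M. ES(M) = max(sum(A), sum(B)) = max(13, 15) = 15
Free float = ES(successor) - EF(current) = 15 - 13 = 2

2


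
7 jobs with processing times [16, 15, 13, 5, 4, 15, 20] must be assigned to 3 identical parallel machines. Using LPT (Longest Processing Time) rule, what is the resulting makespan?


Sort jobs in decreasing order (LPT): [20, 16, 15, 15, 13, 5, 4]
Assign each job to the least loaded machine:
  Machine 1: jobs [20, 5, 4], load = 29
  Machine 2: jobs [16, 13], load = 29
  Machine 3: jobs [15, 15], load = 30
Makespan = max load = 30

30


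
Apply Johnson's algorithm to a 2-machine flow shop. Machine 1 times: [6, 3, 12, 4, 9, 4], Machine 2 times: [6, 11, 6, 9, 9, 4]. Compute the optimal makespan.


Apply Johnson's rule:
  Group 1 (a <= b): [(2, 3, 11), (4, 4, 9), (6, 4, 4), (1, 6, 6), (5, 9, 9)]
  Group 2 (a > b): [(3, 12, 6)]
Optimal job order: [2, 4, 6, 1, 5, 3]
Schedule:
  Job 2: M1 done at 3, M2 done at 14
  Job 4: M1 done at 7, M2 done at 23
  Job 6: M1 done at 11, M2 done at 27
  Job 1: M1 done at 17, M2 done at 33
  Job 5: M1 done at 26, M2 done at 42
  Job 3: M1 done at 38, M2 done at 48
Makespan = 48

48


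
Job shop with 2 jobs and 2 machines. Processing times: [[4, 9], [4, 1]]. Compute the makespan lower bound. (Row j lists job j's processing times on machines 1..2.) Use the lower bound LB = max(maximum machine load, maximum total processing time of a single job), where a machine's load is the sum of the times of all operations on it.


Machine loads:
  Machine 1: 4 + 4 = 8
  Machine 2: 9 + 1 = 10
Max machine load = 10
Job totals:
  Job 1: 13
  Job 2: 5
Max job total = 13
Lower bound = max(10, 13) = 13

13


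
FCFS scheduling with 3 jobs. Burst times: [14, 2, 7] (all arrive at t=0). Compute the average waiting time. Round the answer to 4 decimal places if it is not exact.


FCFS order (as given): [14, 2, 7]
Waiting times:
  Job 1: wait = 0
  Job 2: wait = 14
  Job 3: wait = 16
Sum of waiting times = 30
Average waiting time = 30/3 = 10.0

10.0


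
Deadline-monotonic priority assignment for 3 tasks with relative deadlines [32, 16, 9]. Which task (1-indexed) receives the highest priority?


Sort tasks by relative deadline (ascending):
  Task 3: deadline = 9
  Task 2: deadline = 16
  Task 1: deadline = 32
Priority order (highest first): [3, 2, 1]
Highest priority task = 3

3


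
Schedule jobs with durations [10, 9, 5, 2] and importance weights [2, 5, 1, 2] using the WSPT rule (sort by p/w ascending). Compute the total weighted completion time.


Compute p/w ratios and sort ascending (WSPT): [(2, 2), (9, 5), (10, 2), (5, 1)]
Compute weighted completion times:
  Job (p=2,w=2): C=2, w*C=2*2=4
  Job (p=9,w=5): C=11, w*C=5*11=55
  Job (p=10,w=2): C=21, w*C=2*21=42
  Job (p=5,w=1): C=26, w*C=1*26=26
Total weighted completion time = 127

127


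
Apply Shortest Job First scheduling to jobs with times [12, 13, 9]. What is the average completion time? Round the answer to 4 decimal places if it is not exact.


SJF order (ascending): [9, 12, 13]
Completion times:
  Job 1: burst=9, C=9
  Job 2: burst=12, C=21
  Job 3: burst=13, C=34
Average completion = 64/3 = 21.3333

21.3333


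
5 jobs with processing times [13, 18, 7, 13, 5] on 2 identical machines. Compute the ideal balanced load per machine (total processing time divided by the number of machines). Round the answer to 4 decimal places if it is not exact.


Total processing time = 13 + 18 + 7 + 13 + 5 = 56
Number of machines = 2
Ideal balanced load = 56 / 2 = 28.0

28.0


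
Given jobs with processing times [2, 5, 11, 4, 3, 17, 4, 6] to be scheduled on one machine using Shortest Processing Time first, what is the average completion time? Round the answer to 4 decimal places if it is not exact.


Sort jobs by processing time (SPT order): [2, 3, 4, 4, 5, 6, 11, 17]
Compute completion times sequentially:
  Job 1: processing = 2, completes at 2
  Job 2: processing = 3, completes at 5
  Job 3: processing = 4, completes at 9
  Job 4: processing = 4, completes at 13
  Job 5: processing = 5, completes at 18
  Job 6: processing = 6, completes at 24
  Job 7: processing = 11, completes at 35
  Job 8: processing = 17, completes at 52
Sum of completion times = 158
Average completion time = 158/8 = 19.75

19.75


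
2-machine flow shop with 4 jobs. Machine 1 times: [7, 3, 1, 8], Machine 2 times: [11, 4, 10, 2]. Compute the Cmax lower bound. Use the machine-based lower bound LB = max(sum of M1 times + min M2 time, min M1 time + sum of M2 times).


LB1 = sum(M1 times) + min(M2 times) = 19 + 2 = 21
LB2 = min(M1 times) + sum(M2 times) = 1 + 27 = 28
Lower bound = max(LB1, LB2) = max(21, 28) = 28

28


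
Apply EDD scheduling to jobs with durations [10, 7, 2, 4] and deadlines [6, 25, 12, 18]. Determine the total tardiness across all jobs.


Sort by due date (EDD order): [(10, 6), (2, 12), (4, 18), (7, 25)]
Compute completion times and tardiness:
  Job 1: p=10, d=6, C=10, tardiness=max(0,10-6)=4
  Job 2: p=2, d=12, C=12, tardiness=max(0,12-12)=0
  Job 3: p=4, d=18, C=16, tardiness=max(0,16-18)=0
  Job 4: p=7, d=25, C=23, tardiness=max(0,23-25)=0
Total tardiness = 4

4


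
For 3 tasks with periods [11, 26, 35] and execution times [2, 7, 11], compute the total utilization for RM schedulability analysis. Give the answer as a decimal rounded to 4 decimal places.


Compute individual utilizations (exact fractions):
  Task 1: C/T = 2/11 (approx. 0.1818)
  Task 2: C/T = 7/26 (approx. 0.2692)
  Task 3: C/T = 11/35 (approx. 0.3143)
Total utilization U = 2/11 + 7/26 + 11/35 = 7661/10010
Rounded to 4 decimal places: U = 0.7653
RM (Liu & Layland) bound for 3 tasks = 0.779763; compare with U = 7661/10010 (approx. 0.765335)
U <= bound, so schedulable by RM sufficient condition.

0.7653


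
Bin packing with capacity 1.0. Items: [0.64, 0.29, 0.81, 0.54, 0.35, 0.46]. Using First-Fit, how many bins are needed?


Place items sequentially using First-Fit:
  Item 0.64 -> new Bin 1
  Item 0.29 -> Bin 1 (now 0.93)
  Item 0.81 -> new Bin 2
  Item 0.54 -> new Bin 3
  Item 0.35 -> Bin 3 (now 0.89)
  Item 0.46 -> new Bin 4
Total bins used = 4

4


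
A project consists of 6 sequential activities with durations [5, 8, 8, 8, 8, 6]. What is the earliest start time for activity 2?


Activity 2 starts after activities 1 through 1 complete.
Predecessor durations: [5]
ES = 5 = 5

5


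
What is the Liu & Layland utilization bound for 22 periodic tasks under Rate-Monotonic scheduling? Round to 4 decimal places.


Compute 2^(1/22) = 1.0320082797
Subtract 1: 1.0320082797 - 1 = 0.0320082797
Multiply by n: 22 * 0.0320082797 = 0.7041821534
Round to 4 dp: 0.7042

0.7042


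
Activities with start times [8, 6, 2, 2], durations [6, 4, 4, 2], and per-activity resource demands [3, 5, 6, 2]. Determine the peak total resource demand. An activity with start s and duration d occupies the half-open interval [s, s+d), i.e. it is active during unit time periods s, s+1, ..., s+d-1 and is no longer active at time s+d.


Each activity i is active on [start_i, start_i + duration_i).
Compute total resource usage per time slot:
  t=0: active resources = [], total = 0
  t=1: active resources = [], total = 0
  t=2: active resources = [6, 2], total = 8
  t=3: active resources = [6, 2], total = 8
  t=4: active resources = [6], total = 6
  t=5: active resources = [6], total = 6
  t=6: active resources = [5], total = 5
  t=7: active resources = [5], total = 5
  t=8: active resources = [3, 5], total = 8
  t=9: active resources = [3, 5], total = 8
  t=10: active resources = [3], total = 3
  t=11: active resources = [3], total = 3
  t=12: active resources = [3], total = 3
  t=13: active resources = [3], total = 3
Peak resource demand = 8

8


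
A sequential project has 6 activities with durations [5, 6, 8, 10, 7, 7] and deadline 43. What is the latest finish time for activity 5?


LF(activity 5) = deadline - sum of successor durations
Successors: activities 6 through 6 with durations [7]
Sum of successor durations = 7
LF = 43 - 7 = 36

36


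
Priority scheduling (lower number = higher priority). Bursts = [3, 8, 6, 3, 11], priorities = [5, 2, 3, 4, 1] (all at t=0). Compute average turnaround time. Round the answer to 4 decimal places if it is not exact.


Sort by priority (ascending = highest first):
Order: [(1, 11), (2, 8), (3, 6), (4, 3), (5, 3)]
Completion times:
  Priority 1, burst=11, C=11
  Priority 2, burst=8, C=19
  Priority 3, burst=6, C=25
  Priority 4, burst=3, C=28
  Priority 5, burst=3, C=31
Average turnaround = 114/5 = 22.8

22.8


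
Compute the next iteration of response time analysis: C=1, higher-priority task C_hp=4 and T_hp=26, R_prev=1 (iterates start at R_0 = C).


R_next = C + ceil(R_prev / T_hp) * C_hp
ceil(1 / 26) = ceil(0.0385) = 1
Interference = 1 * 4 = 4
R_next = 1 + 4 = 5

5


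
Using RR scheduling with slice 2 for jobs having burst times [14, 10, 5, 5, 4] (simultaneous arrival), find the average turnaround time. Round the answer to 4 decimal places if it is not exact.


Time quantum = 2
Execution trace:
  J1 runs 2 units, time = 2
  J2 runs 2 units, time = 4
  J3 runs 2 units, time = 6
  J4 runs 2 units, time = 8
  J5 runs 2 units, time = 10
  J1 runs 2 units, time = 12
  J2 runs 2 units, time = 14
  J3 runs 2 units, time = 16
  J4 runs 2 units, time = 18
  J5 runs 2 units, time = 20
  J1 runs 2 units, time = 22
  J2 runs 2 units, time = 24
  J3 runs 1 units, time = 25
  J4 runs 1 units, time = 26
  J1 runs 2 units, time = 28
  J2 runs 2 units, time = 30
  J1 runs 2 units, time = 32
  J2 runs 2 units, time = 34
  J1 runs 2 units, time = 36
  J1 runs 2 units, time = 38
Finish times: [38, 34, 25, 26, 20]
Average turnaround = 143/5 = 28.6

28.6


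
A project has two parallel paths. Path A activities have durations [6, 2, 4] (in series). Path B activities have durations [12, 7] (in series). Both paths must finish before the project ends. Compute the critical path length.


Path A total = 6 + 2 + 4 = 12
Path B total = 12 + 7 = 19
Critical path = longest path = max(12, 19) = 19

19


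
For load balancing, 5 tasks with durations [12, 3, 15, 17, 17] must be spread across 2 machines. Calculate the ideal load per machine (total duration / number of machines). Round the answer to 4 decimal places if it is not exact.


Total processing time = 12 + 3 + 15 + 17 + 17 = 64
Number of machines = 2
Ideal balanced load = 64 / 2 = 32.0

32.0


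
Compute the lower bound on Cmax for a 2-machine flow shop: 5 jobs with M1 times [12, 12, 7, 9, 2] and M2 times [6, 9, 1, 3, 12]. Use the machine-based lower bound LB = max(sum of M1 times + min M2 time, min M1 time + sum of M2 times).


LB1 = sum(M1 times) + min(M2 times) = 42 + 1 = 43
LB2 = min(M1 times) + sum(M2 times) = 2 + 31 = 33
Lower bound = max(LB1, LB2) = max(43, 33) = 43

43


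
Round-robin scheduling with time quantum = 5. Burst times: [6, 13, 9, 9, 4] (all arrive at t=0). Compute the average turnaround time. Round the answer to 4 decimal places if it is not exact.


Time quantum = 5
Execution trace:
  J1 runs 5 units, time = 5
  J2 runs 5 units, time = 10
  J3 runs 5 units, time = 15
  J4 runs 5 units, time = 20
  J5 runs 4 units, time = 24
  J1 runs 1 units, time = 25
  J2 runs 5 units, time = 30
  J3 runs 4 units, time = 34
  J4 runs 4 units, time = 38
  J2 runs 3 units, time = 41
Finish times: [25, 41, 34, 38, 24]
Average turnaround = 162/5 = 32.4

32.4


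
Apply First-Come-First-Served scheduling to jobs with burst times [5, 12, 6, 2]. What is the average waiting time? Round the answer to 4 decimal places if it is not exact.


FCFS order (as given): [5, 12, 6, 2]
Waiting times:
  Job 1: wait = 0
  Job 2: wait = 5
  Job 3: wait = 17
  Job 4: wait = 23
Sum of waiting times = 45
Average waiting time = 45/4 = 11.25

11.25


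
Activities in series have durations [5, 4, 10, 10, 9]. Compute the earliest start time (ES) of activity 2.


Activity 2 starts after activities 1 through 1 complete.
Predecessor durations: [5]
ES = 5 = 5

5


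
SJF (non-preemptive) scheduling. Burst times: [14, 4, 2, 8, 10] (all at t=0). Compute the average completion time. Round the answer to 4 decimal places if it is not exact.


SJF order (ascending): [2, 4, 8, 10, 14]
Completion times:
  Job 1: burst=2, C=2
  Job 2: burst=4, C=6
  Job 3: burst=8, C=14
  Job 4: burst=10, C=24
  Job 5: burst=14, C=38
Average completion = 84/5 = 16.8

16.8


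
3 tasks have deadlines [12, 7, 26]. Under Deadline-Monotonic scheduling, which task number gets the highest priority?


Sort tasks by relative deadline (ascending):
  Task 2: deadline = 7
  Task 1: deadline = 12
  Task 3: deadline = 26
Priority order (highest first): [2, 1, 3]
Highest priority task = 2

2


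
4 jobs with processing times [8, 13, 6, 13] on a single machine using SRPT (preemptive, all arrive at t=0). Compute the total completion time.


Since all jobs arrive at t=0, SRPT equals SPT ordering.
SPT order: [6, 8, 13, 13]
Completion times:
  Job 1: p=6, C=6
  Job 2: p=8, C=14
  Job 3: p=13, C=27
  Job 4: p=13, C=40
Total completion time = 6 + 14 + 27 + 40 = 87

87


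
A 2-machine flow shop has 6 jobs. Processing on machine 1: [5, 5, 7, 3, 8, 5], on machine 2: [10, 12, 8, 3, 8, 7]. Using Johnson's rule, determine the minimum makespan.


Apply Johnson's rule:
  Group 1 (a <= b): [(4, 3, 3), (1, 5, 10), (2, 5, 12), (6, 5, 7), (3, 7, 8), (5, 8, 8)]
  Group 2 (a > b): []
Optimal job order: [4, 1, 2, 6, 3, 5]
Schedule:
  Job 4: M1 done at 3, M2 done at 6
  Job 1: M1 done at 8, M2 done at 18
  Job 2: M1 done at 13, M2 done at 30
  Job 6: M1 done at 18, M2 done at 37
  Job 3: M1 done at 25, M2 done at 45
  Job 5: M1 done at 33, M2 done at 53
Makespan = 53

53


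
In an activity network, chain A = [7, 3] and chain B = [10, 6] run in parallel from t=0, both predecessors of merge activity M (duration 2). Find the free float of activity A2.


ES(A2) = sum of predecessors on chain A = 7
EF(A2) = ES + duration = 7 + 3 = 10
Successor of A2 is M. ES(M) = max(sum(A), sum(B)) = max(10, 16) = 16
Free float = ES(successor) - EF(current) = 16 - 10 = 6

6


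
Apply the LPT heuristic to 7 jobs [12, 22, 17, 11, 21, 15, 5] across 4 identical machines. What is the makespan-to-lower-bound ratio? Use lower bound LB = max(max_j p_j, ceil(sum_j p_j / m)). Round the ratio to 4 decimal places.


LPT order: [22, 21, 17, 15, 12, 11, 5]
Machine loads after assignment: [22, 26, 28, 27]
LPT makespan = 28
Lower bound = max(max_job, ceil(total/4)) = max(22, 26) = 26
Ratio = 28 / 26 = 1.0769

1.0769


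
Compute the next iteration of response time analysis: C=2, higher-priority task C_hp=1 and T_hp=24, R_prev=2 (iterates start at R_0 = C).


R_next = C + ceil(R_prev / T_hp) * C_hp
ceil(2 / 24) = ceil(0.0833) = 1
Interference = 1 * 1 = 1
R_next = 2 + 1 = 3

3


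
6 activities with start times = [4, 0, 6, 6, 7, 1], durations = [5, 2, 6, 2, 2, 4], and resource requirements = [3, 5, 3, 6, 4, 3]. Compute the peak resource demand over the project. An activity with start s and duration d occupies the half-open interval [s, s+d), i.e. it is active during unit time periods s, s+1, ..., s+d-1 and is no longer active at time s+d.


Each activity i is active on [start_i, start_i + duration_i).
Compute total resource usage per time slot:
  t=0: active resources = [5], total = 5
  t=1: active resources = [5, 3], total = 8
  t=2: active resources = [3], total = 3
  t=3: active resources = [3], total = 3
  t=4: active resources = [3, 3], total = 6
  t=5: active resources = [3], total = 3
  t=6: active resources = [3, 3, 6], total = 12
  t=7: active resources = [3, 3, 6, 4], total = 16
  t=8: active resources = [3, 3, 4], total = 10
  t=9: active resources = [3], total = 3
  t=10: active resources = [3], total = 3
  t=11: active resources = [3], total = 3
Peak resource demand = 16

16
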